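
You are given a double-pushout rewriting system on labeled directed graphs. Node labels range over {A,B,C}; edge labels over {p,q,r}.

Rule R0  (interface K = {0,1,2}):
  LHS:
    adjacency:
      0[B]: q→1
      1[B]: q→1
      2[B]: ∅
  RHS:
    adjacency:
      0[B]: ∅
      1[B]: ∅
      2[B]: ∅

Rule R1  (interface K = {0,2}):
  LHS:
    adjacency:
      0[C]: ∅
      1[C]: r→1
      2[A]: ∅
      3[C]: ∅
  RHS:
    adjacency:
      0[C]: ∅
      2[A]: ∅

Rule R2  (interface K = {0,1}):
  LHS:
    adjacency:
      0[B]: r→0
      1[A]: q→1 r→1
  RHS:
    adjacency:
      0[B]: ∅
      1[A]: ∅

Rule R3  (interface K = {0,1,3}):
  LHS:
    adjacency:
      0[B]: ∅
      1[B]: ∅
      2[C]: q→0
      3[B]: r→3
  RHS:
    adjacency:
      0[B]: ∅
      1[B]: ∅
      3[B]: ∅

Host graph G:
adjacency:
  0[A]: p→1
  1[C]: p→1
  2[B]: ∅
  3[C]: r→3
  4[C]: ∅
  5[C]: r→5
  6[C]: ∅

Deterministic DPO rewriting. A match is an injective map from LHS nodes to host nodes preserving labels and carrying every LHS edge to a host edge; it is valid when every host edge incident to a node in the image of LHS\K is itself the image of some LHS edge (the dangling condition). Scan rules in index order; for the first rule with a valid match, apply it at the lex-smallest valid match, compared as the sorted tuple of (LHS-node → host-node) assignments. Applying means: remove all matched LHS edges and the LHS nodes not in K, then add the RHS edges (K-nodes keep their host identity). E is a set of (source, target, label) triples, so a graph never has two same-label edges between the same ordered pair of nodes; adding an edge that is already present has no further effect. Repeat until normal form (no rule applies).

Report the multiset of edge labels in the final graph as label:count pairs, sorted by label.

Answer: p:2

Rewrite trace:
start.  V:7 E:4  edges: 0-p->1 1-p->1 3-r->3 5-r->5
1. fire R1 via {0↦1, 1↦3, 2↦0, 3↦4}  →  V:5 E:3  edges: 0-p->1 1-p->1 5-r->5
2. fire R1 via {0↦1, 1↦5, 2↦0, 3↦6}  →  V:3 E:2  edges: 0-p->1 1-p->1
final graph: no rule applies after step 2
NF edges: [(0, 1, 'p'), (1, 1, 'p')]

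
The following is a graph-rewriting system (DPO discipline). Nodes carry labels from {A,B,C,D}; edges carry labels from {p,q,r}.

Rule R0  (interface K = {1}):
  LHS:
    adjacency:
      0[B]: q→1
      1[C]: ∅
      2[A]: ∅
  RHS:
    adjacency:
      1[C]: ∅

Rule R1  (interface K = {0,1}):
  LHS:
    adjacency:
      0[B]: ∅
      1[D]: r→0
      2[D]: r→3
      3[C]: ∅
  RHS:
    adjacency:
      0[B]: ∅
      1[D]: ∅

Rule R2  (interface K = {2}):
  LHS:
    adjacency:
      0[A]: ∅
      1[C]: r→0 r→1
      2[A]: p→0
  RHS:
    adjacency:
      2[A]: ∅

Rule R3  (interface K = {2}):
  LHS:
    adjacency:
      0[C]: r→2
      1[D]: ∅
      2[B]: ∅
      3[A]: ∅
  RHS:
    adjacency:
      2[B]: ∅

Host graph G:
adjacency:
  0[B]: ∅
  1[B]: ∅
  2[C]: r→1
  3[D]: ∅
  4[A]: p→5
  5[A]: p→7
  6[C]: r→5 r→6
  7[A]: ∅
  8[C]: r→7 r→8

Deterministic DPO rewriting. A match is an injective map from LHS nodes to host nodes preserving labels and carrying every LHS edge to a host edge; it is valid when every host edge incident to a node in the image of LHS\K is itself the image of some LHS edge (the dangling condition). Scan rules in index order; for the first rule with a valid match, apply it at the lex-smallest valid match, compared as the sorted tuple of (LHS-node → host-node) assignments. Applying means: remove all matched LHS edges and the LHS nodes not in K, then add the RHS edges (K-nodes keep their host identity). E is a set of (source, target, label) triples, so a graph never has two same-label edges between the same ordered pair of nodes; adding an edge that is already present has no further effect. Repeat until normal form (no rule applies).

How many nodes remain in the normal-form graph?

start.  V:9 E:7  edges: 2-r->1 4-p->5 5-p->7 6-r->5 6-r->6 8-r->7 8-r->8
1. fire R2 via {0↦7, 1↦8, 2↦5}  →  V:7 E:4  edges: 2-r->1 4-p->5 6-r->5 6-r->6
2. fire R2 via {0↦5, 1↦6, 2↦4}  →  V:5 E:1  edges: 2-r->1
3. fire R3 via {0↦2, 1↦3, 2↦1, 3↦4}  →  V:2 E:0  edges: ∅
normal form: no rule applies after step 3
NF nodes: {0:B, 1:B}

Answer: 2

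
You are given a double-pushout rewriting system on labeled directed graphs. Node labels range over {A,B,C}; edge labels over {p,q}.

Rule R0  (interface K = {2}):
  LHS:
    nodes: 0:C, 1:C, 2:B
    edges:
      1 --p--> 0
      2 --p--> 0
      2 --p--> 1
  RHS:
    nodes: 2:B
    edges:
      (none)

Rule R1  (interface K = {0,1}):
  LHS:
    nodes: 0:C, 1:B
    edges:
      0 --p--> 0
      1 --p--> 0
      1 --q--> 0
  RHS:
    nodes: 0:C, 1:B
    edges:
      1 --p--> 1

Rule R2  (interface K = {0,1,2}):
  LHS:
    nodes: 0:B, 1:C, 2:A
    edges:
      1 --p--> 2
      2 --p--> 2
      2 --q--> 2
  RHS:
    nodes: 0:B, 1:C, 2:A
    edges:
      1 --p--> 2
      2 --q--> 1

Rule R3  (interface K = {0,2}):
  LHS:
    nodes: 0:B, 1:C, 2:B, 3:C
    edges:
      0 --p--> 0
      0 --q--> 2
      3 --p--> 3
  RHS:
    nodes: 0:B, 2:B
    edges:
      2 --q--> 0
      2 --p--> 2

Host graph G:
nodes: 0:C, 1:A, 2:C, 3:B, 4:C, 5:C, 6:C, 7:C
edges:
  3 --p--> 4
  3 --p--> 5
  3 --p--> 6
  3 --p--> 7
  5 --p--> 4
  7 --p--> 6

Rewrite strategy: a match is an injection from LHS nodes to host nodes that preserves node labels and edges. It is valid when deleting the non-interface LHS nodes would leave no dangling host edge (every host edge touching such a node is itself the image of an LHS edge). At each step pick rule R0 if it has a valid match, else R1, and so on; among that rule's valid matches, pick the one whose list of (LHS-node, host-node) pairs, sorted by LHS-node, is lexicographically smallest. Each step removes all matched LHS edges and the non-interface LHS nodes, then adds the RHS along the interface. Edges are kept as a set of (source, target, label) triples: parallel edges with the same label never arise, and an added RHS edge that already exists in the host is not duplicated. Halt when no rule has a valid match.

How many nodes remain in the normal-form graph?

Answer: 4

Rewrite trace:
initial: |V|=8 |E|=6  E = 3-p->4 3-p->5 3-p->6 3-p->7 5-p->4 7-p->6
step 1: apply R0 at {0↦4, 1↦5, 2↦3}  → |V|=6 |E|=3  E = 3-p->6 3-p->7 7-p->6
step 2: apply R0 at {0↦6, 1↦7, 2↦3}  → |V|=4 |E|=0  E = ∅
halt: no rule applies after step 2
NF nodes: {0:C, 1:A, 2:C, 3:B}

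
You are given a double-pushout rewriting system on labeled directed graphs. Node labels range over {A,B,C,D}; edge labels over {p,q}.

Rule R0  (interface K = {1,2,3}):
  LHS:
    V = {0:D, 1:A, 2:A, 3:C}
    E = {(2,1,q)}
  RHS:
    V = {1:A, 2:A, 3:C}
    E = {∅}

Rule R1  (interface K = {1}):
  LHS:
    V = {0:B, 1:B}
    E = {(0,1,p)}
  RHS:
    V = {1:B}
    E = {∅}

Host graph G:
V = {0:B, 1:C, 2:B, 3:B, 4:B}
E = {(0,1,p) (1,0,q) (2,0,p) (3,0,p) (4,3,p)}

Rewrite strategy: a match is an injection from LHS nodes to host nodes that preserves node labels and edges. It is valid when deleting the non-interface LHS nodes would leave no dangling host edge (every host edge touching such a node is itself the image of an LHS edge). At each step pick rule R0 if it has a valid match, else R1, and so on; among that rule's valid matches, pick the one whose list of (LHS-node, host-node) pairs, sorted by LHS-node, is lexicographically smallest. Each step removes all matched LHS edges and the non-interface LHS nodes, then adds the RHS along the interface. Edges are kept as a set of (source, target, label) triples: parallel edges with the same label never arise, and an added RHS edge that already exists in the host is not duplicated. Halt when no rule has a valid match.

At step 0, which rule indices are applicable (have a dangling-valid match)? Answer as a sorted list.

R0: no valid match — LHS pattern not found
R1: 2 valid matches — {0↦2, 1↦0}, {0↦4, 1↦3}

Answer: [R1]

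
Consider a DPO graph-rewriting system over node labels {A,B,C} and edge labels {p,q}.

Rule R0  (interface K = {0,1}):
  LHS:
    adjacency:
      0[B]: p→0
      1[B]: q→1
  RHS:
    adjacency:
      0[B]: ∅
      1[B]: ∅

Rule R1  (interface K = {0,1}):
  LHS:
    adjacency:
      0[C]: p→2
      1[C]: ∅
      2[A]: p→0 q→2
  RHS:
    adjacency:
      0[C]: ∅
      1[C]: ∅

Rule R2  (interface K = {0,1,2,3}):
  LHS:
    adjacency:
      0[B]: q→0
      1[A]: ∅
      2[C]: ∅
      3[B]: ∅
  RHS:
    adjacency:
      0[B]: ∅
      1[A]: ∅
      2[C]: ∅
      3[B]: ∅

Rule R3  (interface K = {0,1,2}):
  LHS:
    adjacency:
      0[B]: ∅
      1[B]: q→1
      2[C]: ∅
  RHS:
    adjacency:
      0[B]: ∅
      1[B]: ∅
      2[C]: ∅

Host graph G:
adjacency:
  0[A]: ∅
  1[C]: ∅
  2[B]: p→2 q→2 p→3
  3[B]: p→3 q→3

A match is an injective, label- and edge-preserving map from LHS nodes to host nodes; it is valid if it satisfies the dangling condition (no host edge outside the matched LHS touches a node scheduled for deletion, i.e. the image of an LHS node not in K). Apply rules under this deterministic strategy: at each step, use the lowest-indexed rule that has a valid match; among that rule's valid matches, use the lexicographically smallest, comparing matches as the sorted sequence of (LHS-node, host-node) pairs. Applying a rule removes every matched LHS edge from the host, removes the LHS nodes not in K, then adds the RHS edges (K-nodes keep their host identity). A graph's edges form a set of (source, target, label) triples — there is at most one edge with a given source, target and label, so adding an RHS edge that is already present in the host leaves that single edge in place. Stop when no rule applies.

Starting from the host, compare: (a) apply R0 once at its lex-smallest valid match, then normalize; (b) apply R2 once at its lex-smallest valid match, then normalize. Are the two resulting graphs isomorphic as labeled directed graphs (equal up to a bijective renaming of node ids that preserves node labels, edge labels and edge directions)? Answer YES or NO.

Answer: NO

Derivation:
branch R0-first: apply at {0↦2, 1↦3} → |E|=3, then 1 more step(s) → NF |V|=4 |E|=1 V={0:A, 1:C, 2:B, 3:B} E=2-p->3
branch R2-first: apply at {0↦2, 1↦0, 2↦1, 3↦3} → |E|=4, then 1 more step(s) → NF |V|=4 |E|=2 V={0:A, 1:C, 2:B, 3:B} E=2-p->3 3-p->3
graphs not isomorphic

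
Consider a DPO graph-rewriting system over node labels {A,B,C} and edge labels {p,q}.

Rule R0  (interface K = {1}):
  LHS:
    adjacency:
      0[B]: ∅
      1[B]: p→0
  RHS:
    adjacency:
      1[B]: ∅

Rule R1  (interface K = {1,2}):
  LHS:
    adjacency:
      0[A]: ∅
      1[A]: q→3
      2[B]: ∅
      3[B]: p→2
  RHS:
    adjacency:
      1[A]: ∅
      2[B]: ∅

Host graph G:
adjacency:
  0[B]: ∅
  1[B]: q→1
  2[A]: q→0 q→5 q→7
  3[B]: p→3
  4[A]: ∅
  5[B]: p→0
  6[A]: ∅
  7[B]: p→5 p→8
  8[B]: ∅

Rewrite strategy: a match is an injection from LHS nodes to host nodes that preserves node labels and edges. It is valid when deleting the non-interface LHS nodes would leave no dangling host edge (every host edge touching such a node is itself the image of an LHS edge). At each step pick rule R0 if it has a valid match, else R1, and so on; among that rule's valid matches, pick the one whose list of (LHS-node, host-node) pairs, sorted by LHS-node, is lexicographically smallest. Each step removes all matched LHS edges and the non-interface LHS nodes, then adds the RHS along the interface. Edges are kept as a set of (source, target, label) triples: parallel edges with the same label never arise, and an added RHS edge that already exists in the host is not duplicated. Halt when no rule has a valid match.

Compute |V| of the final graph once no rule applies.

start.  V:9 E:8  edges: 1-q->1 2-q->0 2-q->5 2-q->7 3-p->3 5-p->0 7-p->5 7-p->8
1. fire R0 via {0↦8, 1↦7}  →  V:8 E:7  edges: 1-q->1 2-q->0 2-q->5 2-q->7 3-p->3 5-p->0 7-p->5
2. fire R1 via {0↦4, 1↦2, 2↦5, 3↦7}  →  V:6 E:5  edges: 1-q->1 2-q->0 2-q->5 3-p->3 5-p->0
3. fire R1 via {0↦6, 1↦2, 2↦0, 3↦5}  →  V:4 E:3  edges: 1-q->1 2-q->0 3-p->3
normal form: no rule applies after step 3
NF nodes: {0:B, 1:B, 2:A, 3:B}

Answer: 4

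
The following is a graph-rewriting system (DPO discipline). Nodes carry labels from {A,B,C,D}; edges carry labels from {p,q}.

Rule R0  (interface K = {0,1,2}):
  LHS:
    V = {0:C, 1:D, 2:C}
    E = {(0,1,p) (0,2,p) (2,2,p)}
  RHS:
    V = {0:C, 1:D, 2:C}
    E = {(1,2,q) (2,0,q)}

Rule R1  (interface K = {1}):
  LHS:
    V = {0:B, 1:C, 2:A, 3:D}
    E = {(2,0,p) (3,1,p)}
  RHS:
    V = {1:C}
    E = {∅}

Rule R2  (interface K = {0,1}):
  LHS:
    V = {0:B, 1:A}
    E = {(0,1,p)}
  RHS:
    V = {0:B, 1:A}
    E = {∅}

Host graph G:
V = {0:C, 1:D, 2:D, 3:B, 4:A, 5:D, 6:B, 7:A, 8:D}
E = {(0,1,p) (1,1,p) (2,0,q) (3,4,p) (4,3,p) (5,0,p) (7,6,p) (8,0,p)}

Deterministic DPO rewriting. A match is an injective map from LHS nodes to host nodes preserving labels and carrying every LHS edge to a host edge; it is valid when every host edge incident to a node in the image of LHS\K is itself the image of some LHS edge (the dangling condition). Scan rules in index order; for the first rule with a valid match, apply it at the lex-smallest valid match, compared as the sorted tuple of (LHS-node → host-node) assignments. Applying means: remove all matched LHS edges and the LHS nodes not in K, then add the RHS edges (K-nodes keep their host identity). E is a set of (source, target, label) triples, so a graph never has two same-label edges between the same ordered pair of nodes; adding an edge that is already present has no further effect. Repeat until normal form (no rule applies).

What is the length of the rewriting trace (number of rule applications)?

initial: |V|=9 |E|=8  E = 0-p->1 1-p->1 2-q->0 3-p->4 4-p->3 5-p->0 7-p->6 8-p->0
step 1: apply R1 at {0↦6, 1↦0, 2↦7, 3↦5}  → |V|=6 |E|=6  E = 0-p->1 1-p->1 2-q->0 3-p->4 4-p->3 8-p->0
step 2: apply R2 at {0↦3, 1↦4}  → |V|=6 |E|=5  E = 0-p->1 1-p->1 2-q->0 4-p->3 8-p->0
step 3: apply R1 at {0↦3, 1↦0, 2↦4, 3↦8}  → |V|=3 |E|=3  E = 0-p->1 1-p->1 2-q->0
halt: no rule applies after step 3

Answer: 3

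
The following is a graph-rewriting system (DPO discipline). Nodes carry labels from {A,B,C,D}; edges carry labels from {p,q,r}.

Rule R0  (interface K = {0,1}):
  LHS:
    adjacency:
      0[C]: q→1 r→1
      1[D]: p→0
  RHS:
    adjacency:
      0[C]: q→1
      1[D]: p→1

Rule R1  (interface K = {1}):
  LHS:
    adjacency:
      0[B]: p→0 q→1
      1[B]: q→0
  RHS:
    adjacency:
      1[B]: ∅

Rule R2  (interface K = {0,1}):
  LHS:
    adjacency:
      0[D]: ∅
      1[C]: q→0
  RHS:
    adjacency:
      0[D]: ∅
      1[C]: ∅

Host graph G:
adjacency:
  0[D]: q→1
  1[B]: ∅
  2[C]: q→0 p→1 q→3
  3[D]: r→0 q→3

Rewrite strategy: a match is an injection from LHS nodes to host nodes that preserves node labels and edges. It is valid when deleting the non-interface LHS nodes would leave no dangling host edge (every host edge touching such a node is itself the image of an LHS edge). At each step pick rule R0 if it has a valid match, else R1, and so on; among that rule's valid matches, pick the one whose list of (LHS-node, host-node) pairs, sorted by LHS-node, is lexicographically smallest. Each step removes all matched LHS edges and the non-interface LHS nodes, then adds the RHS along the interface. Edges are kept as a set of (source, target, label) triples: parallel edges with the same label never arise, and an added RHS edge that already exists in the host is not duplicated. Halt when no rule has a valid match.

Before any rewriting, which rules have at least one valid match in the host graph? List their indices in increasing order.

Answer: [R2]

Rewrite trace:
R0: no valid match — LHS pattern not found
R1: no valid match — LHS pattern not found
R2: 2 valid matches — {0↦0, 1↦2}, {0↦3, 1↦2}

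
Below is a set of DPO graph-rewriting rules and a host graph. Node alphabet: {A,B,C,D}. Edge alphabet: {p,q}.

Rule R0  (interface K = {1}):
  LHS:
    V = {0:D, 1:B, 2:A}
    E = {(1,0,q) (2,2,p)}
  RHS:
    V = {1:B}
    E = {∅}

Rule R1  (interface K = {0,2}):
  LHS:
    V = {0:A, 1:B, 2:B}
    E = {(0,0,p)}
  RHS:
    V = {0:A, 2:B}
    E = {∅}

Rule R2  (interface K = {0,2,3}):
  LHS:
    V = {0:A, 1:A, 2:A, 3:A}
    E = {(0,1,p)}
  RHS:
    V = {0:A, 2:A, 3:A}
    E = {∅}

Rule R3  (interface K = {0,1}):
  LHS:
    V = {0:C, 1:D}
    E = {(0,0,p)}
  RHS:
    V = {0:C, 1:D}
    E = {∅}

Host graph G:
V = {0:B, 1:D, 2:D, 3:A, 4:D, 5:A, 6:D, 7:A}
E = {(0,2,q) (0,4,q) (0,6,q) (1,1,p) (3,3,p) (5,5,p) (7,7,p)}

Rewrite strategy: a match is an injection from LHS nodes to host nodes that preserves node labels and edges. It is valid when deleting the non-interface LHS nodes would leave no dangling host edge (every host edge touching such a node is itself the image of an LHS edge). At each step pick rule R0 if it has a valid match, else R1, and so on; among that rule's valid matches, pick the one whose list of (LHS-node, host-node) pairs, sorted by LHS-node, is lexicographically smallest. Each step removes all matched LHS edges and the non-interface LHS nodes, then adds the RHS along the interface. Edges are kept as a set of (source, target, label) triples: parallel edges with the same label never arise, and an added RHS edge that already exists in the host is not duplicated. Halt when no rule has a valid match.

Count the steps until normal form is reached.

initial: |V|=8 |E|=7  E = 0-q->2 0-q->4 0-q->6 1-p->1 3-p->3 5-p->5 7-p->7
step 1: apply R0 at {0↦2, 1↦0, 2↦3}  → |V|=6 |E|=5  E = 0-q->4 0-q->6 1-p->1 5-p->5 7-p->7
step 2: apply R0 at {0↦4, 1↦0, 2↦5}  → |V|=4 |E|=3  E = 0-q->6 1-p->1 7-p->7
step 3: apply R0 at {0↦6, 1↦0, 2↦7}  → |V|=2 |E|=1  E = 1-p->1
final graph: no rule applies after step 3

Answer: 3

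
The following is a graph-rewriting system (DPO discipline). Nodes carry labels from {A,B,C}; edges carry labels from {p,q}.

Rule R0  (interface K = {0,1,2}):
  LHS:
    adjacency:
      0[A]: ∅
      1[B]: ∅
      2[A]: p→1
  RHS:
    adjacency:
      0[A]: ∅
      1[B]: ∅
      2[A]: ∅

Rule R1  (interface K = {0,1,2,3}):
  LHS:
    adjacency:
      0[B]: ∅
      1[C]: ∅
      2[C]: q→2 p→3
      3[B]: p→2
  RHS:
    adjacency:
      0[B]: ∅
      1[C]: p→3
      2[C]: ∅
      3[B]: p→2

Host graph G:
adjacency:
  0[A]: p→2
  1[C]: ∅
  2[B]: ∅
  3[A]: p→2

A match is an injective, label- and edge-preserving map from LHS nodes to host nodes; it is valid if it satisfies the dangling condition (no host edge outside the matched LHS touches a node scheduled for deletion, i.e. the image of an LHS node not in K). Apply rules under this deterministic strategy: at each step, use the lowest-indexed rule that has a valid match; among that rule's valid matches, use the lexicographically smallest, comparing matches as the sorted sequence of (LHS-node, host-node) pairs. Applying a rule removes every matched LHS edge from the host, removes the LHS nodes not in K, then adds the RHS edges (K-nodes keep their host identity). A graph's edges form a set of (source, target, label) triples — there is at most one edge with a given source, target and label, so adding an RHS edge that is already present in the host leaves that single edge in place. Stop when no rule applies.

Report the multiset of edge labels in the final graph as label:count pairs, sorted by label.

start.  V:4 E:2  edges: 0-p->2 3-p->2
1. fire R0 via {0↦0, 1↦2, 2↦3}  →  V:4 E:1  edges: 0-p->2
2. fire R0 via {0↦3, 1↦2, 2↦0}  →  V:4 E:0  edges: ∅
final graph: no rule applies after step 2
NF edges: []

Answer: (no edges)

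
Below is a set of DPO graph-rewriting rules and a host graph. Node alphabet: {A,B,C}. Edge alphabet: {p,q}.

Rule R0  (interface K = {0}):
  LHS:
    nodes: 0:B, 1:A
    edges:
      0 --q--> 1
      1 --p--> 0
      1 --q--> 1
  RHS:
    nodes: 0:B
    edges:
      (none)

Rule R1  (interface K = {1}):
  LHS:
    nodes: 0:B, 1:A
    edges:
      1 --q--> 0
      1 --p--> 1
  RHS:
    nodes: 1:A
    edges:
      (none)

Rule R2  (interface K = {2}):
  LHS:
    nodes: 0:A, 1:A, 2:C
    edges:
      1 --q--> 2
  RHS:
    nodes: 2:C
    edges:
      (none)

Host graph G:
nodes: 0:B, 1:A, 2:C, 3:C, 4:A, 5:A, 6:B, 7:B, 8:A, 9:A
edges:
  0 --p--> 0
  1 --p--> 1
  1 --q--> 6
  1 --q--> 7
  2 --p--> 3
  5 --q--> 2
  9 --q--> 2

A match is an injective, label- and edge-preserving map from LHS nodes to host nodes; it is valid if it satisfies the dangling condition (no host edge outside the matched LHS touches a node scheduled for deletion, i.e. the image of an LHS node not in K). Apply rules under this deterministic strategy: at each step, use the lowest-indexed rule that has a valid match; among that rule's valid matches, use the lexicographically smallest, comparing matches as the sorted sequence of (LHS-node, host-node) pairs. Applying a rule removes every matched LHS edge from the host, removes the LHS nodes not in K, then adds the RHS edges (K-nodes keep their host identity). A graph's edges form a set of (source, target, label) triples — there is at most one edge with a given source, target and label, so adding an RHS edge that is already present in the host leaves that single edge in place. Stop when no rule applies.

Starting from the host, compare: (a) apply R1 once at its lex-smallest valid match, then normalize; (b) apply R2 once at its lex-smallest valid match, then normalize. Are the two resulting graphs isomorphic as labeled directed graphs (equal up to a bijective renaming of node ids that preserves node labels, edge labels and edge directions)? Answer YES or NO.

Answer: YES

Steps:
branch R1-first: apply at {0↦6, 1↦1} → |E|=5, then 2 more step(s) → NF |V|=5 |E|=3 V={0:B, 1:A, 2:C, 3:C, 7:B} E=0-p->0 1-q->7 2-p->3
branch R2-first: apply at {0↦4, 1↦5, 2↦2} → |E|=6, then 2 more step(s) → NF |V|=5 |E|=3 V={0:B, 1:A, 2:C, 3:C, 7:B} E=0-p->0 1-q->7 2-p->3
graphs isomorphic (equal up to label-preserving node renaming)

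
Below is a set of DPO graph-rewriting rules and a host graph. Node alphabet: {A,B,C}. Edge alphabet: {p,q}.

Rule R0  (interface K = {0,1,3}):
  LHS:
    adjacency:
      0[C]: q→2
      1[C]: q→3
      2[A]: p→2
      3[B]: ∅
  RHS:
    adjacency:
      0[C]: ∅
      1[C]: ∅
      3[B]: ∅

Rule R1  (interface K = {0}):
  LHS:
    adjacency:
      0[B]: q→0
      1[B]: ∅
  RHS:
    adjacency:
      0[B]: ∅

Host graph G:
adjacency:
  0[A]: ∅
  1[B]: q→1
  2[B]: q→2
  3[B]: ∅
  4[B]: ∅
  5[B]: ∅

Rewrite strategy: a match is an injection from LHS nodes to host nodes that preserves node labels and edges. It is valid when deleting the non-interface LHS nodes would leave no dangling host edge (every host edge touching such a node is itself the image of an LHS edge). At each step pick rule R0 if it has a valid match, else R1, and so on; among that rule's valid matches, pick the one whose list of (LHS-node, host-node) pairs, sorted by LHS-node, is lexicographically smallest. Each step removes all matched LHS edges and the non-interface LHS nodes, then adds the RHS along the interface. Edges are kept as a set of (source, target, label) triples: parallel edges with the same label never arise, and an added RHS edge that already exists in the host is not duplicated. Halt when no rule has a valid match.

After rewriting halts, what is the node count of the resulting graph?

Answer: 4

Derivation:
initial: |V|=6 |E|=2  E = 1-q->1 2-q->2
step 1: apply R1 at {0↦1, 1↦3}  → |V|=5 |E|=1  E = 2-q->2
step 2: apply R1 at {0↦2, 1↦1}  → |V|=4 |E|=0  E = ∅
final graph: no rule applies after step 2
NF nodes: {0:A, 2:B, 4:B, 5:B}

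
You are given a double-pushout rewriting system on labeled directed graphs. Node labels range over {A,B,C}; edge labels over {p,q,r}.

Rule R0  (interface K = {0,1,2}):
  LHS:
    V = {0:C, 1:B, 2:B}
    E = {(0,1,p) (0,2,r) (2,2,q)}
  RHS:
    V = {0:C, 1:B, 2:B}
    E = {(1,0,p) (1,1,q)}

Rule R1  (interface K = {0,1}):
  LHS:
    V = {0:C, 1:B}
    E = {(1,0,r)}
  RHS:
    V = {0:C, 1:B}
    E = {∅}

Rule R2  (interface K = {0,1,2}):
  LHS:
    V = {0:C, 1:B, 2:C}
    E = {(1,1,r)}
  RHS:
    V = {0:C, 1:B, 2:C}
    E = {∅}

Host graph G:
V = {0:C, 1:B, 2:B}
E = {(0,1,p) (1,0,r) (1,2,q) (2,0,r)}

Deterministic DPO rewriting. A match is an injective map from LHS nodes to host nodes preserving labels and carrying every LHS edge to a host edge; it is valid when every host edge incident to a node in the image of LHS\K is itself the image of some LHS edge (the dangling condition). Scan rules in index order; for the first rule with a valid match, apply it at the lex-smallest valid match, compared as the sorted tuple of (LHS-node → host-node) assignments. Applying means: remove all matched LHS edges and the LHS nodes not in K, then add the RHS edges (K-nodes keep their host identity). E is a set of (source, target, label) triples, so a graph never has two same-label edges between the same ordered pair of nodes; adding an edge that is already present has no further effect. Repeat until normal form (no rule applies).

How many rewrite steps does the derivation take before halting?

Answer: 2

Derivation:
start.  V:3 E:4  edges: 0-p->1 1-r->0 1-q->2 2-r->0
1. fire R1 via {0↦0, 1↦1}  →  V:3 E:3  edges: 0-p->1 1-q->2 2-r->0
2. fire R1 via {0↦0, 1↦2}  →  V:3 E:2  edges: 0-p->1 1-q->2
normal form: no rule applies after step 2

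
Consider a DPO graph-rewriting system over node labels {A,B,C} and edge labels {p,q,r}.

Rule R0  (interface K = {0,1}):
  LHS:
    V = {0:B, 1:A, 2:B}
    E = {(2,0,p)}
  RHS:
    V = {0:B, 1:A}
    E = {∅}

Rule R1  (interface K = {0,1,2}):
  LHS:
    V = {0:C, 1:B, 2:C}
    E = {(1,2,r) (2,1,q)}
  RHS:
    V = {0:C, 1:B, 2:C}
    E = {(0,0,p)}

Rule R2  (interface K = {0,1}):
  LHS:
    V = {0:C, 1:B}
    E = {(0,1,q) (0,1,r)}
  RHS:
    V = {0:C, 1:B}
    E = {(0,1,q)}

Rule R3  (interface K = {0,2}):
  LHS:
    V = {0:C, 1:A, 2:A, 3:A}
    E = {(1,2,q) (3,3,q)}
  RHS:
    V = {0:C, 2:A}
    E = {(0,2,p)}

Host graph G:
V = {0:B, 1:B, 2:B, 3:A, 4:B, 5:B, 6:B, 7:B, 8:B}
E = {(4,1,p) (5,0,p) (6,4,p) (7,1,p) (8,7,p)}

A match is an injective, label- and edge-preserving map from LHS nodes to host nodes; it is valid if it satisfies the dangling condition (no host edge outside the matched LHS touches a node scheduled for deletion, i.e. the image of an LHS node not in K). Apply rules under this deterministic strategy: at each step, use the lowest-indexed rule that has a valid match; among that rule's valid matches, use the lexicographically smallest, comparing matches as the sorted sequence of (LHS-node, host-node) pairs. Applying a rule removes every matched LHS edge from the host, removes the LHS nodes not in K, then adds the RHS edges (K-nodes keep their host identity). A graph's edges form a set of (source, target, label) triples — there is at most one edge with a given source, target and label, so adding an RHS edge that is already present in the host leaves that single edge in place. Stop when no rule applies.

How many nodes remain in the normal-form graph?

start.  V:9 E:5  edges: 4-p->1 5-p->0 6-p->4 7-p->1 8-p->7
1. fire R0 via {0↦0, 1↦3, 2↦5}  →  V:8 E:4  edges: 4-p->1 6-p->4 7-p->1 8-p->7
2. fire R0 via {0↦4, 1↦3, 2↦6}  →  V:7 E:3  edges: 4-p->1 7-p->1 8-p->7
3. fire R0 via {0↦1, 1↦3, 2↦4}  →  V:6 E:2  edges: 7-p->1 8-p->7
4. fire R0 via {0↦7, 1↦3, 2↦8}  →  V:5 E:1  edges: 7-p->1
5. fire R0 via {0↦1, 1↦3, 2↦7}  →  V:4 E:0  edges: ∅
final graph: no rule applies after step 5
NF nodes: {0:B, 1:B, 2:B, 3:A}

Answer: 4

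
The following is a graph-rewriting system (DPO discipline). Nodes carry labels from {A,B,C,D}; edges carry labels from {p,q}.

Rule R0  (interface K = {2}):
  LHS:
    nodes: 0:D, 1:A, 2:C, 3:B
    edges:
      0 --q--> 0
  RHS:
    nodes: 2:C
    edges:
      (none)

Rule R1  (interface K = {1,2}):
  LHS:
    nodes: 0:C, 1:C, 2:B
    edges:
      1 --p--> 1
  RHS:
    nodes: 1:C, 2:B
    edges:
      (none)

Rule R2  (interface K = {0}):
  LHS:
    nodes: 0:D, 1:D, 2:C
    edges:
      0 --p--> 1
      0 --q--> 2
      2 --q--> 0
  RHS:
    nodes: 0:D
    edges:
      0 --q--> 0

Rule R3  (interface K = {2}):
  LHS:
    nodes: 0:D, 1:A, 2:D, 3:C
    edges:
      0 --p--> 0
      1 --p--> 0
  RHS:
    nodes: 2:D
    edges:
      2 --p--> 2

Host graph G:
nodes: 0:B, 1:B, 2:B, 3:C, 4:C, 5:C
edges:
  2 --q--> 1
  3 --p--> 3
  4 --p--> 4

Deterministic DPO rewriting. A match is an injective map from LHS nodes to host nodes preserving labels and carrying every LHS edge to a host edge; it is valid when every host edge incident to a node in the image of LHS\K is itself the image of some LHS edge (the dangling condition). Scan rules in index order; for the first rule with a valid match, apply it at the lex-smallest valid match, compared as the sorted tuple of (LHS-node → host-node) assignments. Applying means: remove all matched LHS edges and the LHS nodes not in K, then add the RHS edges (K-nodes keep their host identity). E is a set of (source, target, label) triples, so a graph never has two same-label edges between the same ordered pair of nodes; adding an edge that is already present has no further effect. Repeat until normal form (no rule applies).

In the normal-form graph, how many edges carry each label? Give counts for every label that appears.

Answer: q:1

Derivation:
start.  V:6 E:3  edges: 2-q->1 3-p->3 4-p->4
1. fire R1 via {0↦5, 1↦3, 2↦0}  →  V:5 E:2  edges: 2-q->1 4-p->4
2. fire R1 via {0↦3, 1↦4, 2↦0}  →  V:4 E:1  edges: 2-q->1
final graph: no rule applies after step 2
NF edges: [(2, 1, 'q')]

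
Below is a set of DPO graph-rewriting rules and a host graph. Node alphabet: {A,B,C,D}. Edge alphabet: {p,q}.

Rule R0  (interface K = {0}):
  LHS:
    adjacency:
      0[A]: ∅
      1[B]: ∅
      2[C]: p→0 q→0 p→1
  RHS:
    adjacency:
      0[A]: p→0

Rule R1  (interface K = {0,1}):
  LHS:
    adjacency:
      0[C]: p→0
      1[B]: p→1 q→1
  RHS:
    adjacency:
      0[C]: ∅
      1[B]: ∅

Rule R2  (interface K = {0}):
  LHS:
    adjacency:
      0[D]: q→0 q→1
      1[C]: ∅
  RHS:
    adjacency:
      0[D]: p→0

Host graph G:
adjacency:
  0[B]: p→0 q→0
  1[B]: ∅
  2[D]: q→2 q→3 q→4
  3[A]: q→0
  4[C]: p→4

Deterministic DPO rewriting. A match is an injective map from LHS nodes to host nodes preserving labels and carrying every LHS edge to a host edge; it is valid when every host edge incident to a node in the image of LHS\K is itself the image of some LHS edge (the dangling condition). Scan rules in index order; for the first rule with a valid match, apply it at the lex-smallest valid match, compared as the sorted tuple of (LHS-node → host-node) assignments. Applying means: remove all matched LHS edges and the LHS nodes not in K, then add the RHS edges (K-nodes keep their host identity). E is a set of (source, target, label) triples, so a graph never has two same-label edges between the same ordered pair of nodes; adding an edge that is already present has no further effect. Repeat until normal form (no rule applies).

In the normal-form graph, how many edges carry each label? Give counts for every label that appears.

start.  V:5 E:7  edges: 0-p->0 0-q->0 2-q->2 2-q->3 2-q->4 3-q->0 4-p->4
1. fire R1 via {0↦4, 1↦0}  →  V:5 E:4  edges: 2-q->2 2-q->3 2-q->4 3-q->0
2. fire R2 via {0↦2, 1↦4}  →  V:4 E:3  edges: 2-p->2 2-q->3 3-q->0
final graph: no rule applies after step 2
NF edges: [(2, 2, 'p'), (2, 3, 'q'), (3, 0, 'q')]

Answer: p:1 q:2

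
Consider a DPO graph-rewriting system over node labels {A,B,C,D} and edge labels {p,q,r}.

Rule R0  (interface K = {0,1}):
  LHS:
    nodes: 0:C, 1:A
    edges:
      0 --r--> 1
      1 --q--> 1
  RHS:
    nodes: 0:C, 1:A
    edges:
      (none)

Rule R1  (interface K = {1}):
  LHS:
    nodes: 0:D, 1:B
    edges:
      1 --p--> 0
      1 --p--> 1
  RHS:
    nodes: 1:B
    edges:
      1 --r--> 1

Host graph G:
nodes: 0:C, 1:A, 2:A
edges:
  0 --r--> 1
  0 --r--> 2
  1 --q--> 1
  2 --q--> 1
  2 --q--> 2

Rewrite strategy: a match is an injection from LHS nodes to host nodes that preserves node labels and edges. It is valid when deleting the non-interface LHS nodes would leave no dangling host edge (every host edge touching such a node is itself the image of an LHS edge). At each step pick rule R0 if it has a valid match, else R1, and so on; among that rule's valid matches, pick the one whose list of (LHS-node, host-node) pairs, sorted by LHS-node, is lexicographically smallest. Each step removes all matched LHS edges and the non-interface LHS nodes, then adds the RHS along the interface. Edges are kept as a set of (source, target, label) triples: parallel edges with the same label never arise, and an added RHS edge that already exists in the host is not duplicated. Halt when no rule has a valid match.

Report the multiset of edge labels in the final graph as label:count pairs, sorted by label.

initial: |V|=3 |E|=5  E = 0-r->1 0-r->2 1-q->1 2-q->1 2-q->2
step 1: apply R0 at {0↦0, 1↦1}  → |V|=3 |E|=3  E = 0-r->2 2-q->1 2-q->2
step 2: apply R0 at {0↦0, 1↦2}  → |V|=3 |E|=1  E = 2-q->1
final graph: no rule applies after step 2
NF edges: [(2, 1, 'q')]

Answer: q:1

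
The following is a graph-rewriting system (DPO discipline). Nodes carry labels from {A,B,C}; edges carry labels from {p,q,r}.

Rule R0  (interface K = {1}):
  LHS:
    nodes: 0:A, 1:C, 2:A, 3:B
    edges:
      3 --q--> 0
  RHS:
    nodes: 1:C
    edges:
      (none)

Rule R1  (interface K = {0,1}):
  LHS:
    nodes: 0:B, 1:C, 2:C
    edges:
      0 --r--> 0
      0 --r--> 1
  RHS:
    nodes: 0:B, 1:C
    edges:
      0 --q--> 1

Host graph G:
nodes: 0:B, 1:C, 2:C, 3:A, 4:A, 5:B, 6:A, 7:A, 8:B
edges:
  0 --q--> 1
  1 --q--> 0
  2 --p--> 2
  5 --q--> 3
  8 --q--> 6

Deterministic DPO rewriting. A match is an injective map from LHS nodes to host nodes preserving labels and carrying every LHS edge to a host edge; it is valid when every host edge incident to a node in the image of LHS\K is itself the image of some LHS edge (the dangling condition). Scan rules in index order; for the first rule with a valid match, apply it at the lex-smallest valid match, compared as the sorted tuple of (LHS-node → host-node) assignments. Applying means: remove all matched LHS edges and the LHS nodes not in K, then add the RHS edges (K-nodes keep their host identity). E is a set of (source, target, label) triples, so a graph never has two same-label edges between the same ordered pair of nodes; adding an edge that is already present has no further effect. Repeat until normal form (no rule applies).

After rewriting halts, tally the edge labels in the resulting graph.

initial: |V|=9 |E|=5  E = 0-q->1 1-q->0 2-p->2 5-q->3 8-q->6
step 1: apply R0 at {0↦3, 1↦1, 2↦4, 3↦5}  → |V|=6 |E|=4  E = 0-q->1 1-q->0 2-p->2 8-q->6
step 2: apply R0 at {0↦6, 1↦1, 2↦7, 3↦8}  → |V|=3 |E|=3  E = 0-q->1 1-q->0 2-p->2
final graph: no rule applies after step 2
NF edges: [(0, 1, 'q'), (1, 0, 'q'), (2, 2, 'p')]

Answer: p:1 q:2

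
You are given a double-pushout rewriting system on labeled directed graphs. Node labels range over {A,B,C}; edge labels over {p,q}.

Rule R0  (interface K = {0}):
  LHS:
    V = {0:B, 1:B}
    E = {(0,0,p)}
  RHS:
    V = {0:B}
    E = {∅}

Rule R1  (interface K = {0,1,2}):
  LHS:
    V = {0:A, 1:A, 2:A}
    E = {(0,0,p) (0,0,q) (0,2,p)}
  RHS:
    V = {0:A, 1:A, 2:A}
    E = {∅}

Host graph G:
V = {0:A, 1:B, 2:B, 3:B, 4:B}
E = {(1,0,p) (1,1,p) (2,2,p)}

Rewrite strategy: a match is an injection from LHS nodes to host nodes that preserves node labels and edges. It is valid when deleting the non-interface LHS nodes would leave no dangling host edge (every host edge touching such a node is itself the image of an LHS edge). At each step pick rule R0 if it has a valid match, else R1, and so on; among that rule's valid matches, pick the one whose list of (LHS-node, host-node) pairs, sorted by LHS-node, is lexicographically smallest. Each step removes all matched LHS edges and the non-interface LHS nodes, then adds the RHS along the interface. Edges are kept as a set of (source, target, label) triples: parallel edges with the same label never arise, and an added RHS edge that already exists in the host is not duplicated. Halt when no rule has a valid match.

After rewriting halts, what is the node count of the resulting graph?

[0] host  ⇒  5 nodes, 3 edges  {1-p->0 1-p->1 2-p->2}
[1] R0 @ {0↦1, 1↦3}  ⇒  4 nodes, 2 edges  {1-p->0 2-p->2}
[2] R0 @ {0↦2, 1↦4}  ⇒  3 nodes, 1 edges  {1-p->0}
normal form: no rule applies after step 2
NF nodes: {0:A, 1:B, 2:B}

Answer: 3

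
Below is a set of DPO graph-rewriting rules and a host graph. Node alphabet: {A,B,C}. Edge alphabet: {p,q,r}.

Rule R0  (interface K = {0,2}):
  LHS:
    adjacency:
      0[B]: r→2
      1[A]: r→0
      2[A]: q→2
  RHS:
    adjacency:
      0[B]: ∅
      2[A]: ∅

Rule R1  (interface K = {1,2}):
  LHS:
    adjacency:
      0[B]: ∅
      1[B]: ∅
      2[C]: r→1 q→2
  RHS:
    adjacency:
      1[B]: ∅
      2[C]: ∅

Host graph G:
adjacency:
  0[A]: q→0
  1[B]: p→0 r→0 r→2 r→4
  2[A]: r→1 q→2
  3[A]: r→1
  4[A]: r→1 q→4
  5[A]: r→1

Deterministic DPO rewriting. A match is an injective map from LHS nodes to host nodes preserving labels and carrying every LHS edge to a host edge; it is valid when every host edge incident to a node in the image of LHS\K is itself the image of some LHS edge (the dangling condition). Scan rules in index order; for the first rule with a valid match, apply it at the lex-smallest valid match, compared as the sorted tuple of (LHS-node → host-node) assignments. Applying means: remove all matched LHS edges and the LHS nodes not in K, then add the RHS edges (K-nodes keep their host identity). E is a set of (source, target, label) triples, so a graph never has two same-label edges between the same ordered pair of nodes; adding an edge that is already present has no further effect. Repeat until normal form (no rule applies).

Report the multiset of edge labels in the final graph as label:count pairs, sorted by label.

[0] host  ⇒  6 nodes, 11 edges  {0-q->0 1-p->0 1-r->0 1-r->2 1-r->4 2-r->1 2-q->2 3-r->1 4-r->1 4-q->4 5-r->1}
[1] R0 @ {0↦1, 1↦3, 2↦0}  ⇒  5 nodes, 8 edges  {1-p->0 1-r->2 1-r->4 2-r->1 2-q->2 4-r->1 4-q->4 5-r->1}
[2] R0 @ {0↦1, 1↦5, 2↦2}  ⇒  4 nodes, 5 edges  {1-p->0 1-r->4 2-r->1 4-r->1 4-q->4}
[3] R0 @ {0↦1, 1↦2, 2↦4}  ⇒  3 nodes, 2 edges  {1-p->0 4-r->1}
normal form: no rule applies after step 3
NF edges: [(1, 0, 'p'), (4, 1, 'r')]

Answer: p:1 r:1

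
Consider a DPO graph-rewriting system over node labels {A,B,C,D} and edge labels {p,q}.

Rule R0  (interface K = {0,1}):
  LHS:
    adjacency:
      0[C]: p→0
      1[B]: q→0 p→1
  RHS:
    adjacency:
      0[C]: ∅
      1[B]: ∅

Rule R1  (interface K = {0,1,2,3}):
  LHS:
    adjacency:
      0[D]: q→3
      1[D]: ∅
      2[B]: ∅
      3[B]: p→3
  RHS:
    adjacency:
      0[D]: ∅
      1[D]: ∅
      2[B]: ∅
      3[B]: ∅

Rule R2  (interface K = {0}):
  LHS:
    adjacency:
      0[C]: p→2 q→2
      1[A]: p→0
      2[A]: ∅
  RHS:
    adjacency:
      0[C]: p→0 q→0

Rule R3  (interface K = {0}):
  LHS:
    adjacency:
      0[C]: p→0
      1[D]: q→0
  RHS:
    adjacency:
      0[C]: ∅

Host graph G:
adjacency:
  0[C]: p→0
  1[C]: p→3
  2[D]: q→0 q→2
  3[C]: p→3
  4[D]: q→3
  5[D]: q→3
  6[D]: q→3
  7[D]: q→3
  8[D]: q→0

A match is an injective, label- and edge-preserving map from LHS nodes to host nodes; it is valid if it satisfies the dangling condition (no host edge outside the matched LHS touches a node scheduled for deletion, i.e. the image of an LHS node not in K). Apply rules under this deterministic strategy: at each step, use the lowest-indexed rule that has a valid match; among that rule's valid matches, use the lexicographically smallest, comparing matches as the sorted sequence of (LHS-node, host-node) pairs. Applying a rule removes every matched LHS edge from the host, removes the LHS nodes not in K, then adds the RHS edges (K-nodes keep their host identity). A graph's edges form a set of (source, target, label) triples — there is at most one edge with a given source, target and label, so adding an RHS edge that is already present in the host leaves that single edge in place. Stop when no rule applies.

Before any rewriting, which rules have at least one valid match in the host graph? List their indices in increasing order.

R0: no valid match — LHS pattern not found
R1: no valid match — LHS pattern not found
R2: no valid match — LHS pattern not found
R3: 5 valid matches — {0↦0, 1↦8}, {0↦3, 1↦4}, {0↦3, 1↦5} (+2 more)

Answer: [R3]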